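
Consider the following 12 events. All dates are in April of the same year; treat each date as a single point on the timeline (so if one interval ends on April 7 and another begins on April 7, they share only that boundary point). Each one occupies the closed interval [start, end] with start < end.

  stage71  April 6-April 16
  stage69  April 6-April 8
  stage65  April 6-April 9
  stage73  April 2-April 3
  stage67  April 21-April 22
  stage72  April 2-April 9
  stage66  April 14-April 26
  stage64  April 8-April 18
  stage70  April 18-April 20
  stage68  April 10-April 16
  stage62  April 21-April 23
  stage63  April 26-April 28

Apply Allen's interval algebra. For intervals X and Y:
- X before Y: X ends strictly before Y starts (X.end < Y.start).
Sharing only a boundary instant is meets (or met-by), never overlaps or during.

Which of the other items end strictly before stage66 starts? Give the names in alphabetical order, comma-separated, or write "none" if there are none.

Target stage66 = [April 14, April 26].
stage62 [April 21, April 23] → during → no.
stage63 [April 26, April 28] → met-by → no.
stage64 [April 8, April 18] → overlaps → no.
stage65 [April 6, April 9] → before → yes.
stage67 [April 21, April 22] → during → no.
stage68 [April 10, April 16] → overlaps → no.
stage69 [April 6, April 8] → before → yes.
stage70 [April 18, April 20] → during → no.
stage71 [April 6, April 16] → overlaps → no.
stage72 [April 2, April 9] → before → yes.
stage73 [April 2, April 3] → before → yes.
Result: stage65, stage69, stage72, stage73.

stage65, stage69, stage72, stage73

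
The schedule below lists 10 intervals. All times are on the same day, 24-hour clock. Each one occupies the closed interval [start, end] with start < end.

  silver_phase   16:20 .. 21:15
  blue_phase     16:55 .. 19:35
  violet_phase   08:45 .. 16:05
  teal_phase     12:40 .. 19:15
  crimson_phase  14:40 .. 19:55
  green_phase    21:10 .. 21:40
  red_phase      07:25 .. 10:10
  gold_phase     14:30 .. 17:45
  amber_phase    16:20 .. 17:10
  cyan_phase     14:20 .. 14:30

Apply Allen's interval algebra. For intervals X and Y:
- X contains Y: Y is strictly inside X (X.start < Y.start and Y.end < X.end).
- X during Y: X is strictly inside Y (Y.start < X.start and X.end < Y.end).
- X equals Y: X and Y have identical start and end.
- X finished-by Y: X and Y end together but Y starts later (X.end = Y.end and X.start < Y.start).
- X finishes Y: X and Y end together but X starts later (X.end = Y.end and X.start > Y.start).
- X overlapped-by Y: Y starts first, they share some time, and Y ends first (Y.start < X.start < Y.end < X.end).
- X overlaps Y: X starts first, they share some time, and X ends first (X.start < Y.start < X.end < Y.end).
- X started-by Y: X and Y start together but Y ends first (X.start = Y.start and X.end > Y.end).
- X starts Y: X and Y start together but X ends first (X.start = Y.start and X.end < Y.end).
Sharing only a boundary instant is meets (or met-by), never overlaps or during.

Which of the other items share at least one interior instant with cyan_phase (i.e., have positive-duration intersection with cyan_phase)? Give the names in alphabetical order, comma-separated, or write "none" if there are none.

Target cyan_phase = [14:20, 14:30].
amber_phase [16:20, 17:10] → after → no.
blue_phase [16:55, 19:35] → after → no.
crimson_phase [14:40, 19:55] → after → no.
gold_phase [14:30, 17:45] → met-by → no.
green_phase [21:10, 21:40] → after → no.
red_phase [07:25, 10:10] → before → no.
silver_phase [16:20, 21:15] → after → no.
teal_phase [12:40, 19:15] → contains → yes.
violet_phase [08:45, 16:05] → contains → yes.
Result: teal_phase, violet_phase.

teal_phase, violet_phase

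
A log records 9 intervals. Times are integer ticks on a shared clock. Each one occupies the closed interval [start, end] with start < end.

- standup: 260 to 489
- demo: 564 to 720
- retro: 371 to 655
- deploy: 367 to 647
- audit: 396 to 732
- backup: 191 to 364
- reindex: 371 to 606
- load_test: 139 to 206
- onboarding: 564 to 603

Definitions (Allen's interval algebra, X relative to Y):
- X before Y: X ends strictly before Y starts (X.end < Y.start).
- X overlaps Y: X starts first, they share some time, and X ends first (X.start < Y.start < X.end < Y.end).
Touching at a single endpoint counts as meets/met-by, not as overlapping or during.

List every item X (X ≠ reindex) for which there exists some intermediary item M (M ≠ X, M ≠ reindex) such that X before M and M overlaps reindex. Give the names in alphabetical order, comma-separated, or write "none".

Target reindex = [371, 606].
Intermediaries M with M overlaps reindex: standup.
Via standup — items with X before standup: load_test.
Union: load_test.

load_test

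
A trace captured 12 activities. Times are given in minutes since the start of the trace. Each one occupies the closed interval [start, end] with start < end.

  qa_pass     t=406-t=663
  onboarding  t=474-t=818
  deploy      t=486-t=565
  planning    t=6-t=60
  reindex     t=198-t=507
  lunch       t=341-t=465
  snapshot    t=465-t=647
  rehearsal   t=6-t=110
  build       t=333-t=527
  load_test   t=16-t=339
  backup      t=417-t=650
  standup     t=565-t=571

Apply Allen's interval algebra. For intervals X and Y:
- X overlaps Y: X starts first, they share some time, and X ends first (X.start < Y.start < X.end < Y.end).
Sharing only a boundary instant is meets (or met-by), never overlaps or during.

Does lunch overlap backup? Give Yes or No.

Yes

lunch = [t=341, t=465], backup = [t=417, t=650].
Actual relation of lunch to backup: overlaps.
Asked whether 'overlaps' holds → Yes.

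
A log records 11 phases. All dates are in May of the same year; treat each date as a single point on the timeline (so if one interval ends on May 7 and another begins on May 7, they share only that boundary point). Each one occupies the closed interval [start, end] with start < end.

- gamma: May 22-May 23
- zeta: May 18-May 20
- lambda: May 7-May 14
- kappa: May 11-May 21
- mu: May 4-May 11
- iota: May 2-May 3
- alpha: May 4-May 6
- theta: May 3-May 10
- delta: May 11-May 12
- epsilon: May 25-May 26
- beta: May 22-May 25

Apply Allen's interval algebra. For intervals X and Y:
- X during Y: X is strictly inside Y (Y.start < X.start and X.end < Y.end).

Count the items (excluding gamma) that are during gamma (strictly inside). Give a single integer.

0

Target gamma = [May 22, May 23].
alpha [May 4, May 6] → before → no.
beta [May 22, May 25] → started-by → no.
delta [May 11, May 12] → before → no.
epsilon [May 25, May 26] → after → no.
iota [May 2, May 3] → before → no.
kappa [May 11, May 21] → before → no.
lambda [May 7, May 14] → before → no.
mu [May 4, May 11] → before → no.
theta [May 3, May 10] → before → no.
zeta [May 18, May 20] → before → no.
Total: 0.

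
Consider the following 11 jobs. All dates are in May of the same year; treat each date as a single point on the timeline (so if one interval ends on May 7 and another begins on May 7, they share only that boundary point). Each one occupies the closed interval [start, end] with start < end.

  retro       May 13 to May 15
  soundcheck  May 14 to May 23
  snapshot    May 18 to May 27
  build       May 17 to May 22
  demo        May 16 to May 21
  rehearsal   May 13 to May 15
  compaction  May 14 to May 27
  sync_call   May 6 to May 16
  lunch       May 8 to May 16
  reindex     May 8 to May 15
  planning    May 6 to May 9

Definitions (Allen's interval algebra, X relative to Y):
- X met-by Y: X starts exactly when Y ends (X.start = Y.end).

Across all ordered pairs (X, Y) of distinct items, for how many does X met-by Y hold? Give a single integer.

Checking all 110 ordered pairs for relation 'met-by'; matching pairs in alphabetical order:
(demo, lunch): demo met-by lunch ✓
(demo, sync_call): demo met-by sync_call ✓
Count: 2.

2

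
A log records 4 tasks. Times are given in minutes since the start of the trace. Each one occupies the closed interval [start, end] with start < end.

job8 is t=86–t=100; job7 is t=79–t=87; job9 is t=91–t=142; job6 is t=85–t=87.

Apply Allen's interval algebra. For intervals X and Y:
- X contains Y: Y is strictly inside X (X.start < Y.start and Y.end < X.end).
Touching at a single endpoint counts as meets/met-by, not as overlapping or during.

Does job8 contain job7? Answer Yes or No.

job8 = [t=86, t=100], job7 = [t=79, t=87].
Actual relation of job8 to job7: overlapped-by.
Asked whether 'contains' holds → No.

No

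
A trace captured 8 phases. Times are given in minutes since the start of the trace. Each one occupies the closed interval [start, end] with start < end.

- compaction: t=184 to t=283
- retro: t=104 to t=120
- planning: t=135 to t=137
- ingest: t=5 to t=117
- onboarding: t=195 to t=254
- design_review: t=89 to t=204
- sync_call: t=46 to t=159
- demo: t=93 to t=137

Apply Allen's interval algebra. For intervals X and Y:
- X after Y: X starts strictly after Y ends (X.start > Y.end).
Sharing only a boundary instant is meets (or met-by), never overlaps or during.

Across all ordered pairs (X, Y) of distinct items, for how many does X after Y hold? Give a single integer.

Checking all 56 ordered pairs for relation 'after'; matching pairs in alphabetical order:
(compaction, demo): compaction after demo ✓
(compaction, ingest): compaction after ingest ✓
(compaction, planning): compaction after planning ✓
(compaction, retro): compaction after retro ✓
(compaction, sync_call): compaction after sync_call ✓
(onboarding, demo): onboarding after demo ✓
(onboarding, ingest): onboarding after ingest ✓
(onboarding, planning): onboarding after planning ✓
(onboarding, retro): onboarding after retro ✓
(onboarding, sync_call): onboarding after sync_call ✓
(planning, ingest): planning after ingest ✓
(planning, retro): planning after retro ✓
Count: 12.

12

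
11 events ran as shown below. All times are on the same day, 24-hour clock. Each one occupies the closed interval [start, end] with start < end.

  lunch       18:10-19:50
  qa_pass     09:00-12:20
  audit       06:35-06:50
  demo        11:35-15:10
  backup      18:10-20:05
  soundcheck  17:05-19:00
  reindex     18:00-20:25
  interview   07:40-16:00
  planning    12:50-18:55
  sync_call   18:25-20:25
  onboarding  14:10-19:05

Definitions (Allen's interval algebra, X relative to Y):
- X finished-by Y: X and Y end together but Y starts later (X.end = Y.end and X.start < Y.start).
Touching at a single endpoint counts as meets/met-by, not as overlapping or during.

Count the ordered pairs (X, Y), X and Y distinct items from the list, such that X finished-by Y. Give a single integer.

Checking all 110 ordered pairs for relation 'finished-by'; matching pairs in alphabetical order:
(reindex, sync_call): reindex finished-by sync_call ✓
Count: 1.

1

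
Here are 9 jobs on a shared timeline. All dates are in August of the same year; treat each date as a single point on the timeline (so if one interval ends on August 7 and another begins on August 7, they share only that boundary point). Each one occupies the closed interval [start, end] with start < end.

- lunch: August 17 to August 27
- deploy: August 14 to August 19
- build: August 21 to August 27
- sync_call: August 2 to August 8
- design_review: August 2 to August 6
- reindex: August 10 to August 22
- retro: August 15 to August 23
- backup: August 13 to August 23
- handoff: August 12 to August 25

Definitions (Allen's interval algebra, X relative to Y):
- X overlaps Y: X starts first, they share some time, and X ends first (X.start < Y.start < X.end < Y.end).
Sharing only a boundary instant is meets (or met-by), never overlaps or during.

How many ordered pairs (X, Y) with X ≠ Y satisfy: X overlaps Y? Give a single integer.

13

Checking all 72 ordered pairs for relation 'overlaps'; matching pairs in alphabetical order:
(backup, build): backup overlaps build ✓
(backup, lunch): backup overlaps lunch ✓
(deploy, lunch): deploy overlaps lunch ✓
(deploy, retro): deploy overlaps retro ✓
(handoff, build): handoff overlaps build ✓
(handoff, lunch): handoff overlaps lunch ✓
(reindex, backup): reindex overlaps backup ✓
(reindex, build): reindex overlaps build ✓
(reindex, handoff): reindex overlaps handoff ✓
(reindex, lunch): reindex overlaps lunch ✓
(reindex, retro): reindex overlaps retro ✓
(retro, build): retro overlaps build ✓
(retro, lunch): retro overlaps lunch ✓
Count: 13.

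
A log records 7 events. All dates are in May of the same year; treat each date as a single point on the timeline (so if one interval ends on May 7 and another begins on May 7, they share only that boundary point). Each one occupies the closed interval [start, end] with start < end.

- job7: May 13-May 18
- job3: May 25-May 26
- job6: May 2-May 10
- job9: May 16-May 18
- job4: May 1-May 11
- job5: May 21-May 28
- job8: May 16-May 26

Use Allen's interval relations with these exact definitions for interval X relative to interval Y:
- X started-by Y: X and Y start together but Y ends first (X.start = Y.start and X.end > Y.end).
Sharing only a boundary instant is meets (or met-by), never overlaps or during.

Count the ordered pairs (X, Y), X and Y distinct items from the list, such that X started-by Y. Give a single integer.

Checking all 42 ordered pairs for relation 'started-by'; matching pairs in alphabetical order:
(job8, job9): job8 started-by job9 ✓
Count: 1.

1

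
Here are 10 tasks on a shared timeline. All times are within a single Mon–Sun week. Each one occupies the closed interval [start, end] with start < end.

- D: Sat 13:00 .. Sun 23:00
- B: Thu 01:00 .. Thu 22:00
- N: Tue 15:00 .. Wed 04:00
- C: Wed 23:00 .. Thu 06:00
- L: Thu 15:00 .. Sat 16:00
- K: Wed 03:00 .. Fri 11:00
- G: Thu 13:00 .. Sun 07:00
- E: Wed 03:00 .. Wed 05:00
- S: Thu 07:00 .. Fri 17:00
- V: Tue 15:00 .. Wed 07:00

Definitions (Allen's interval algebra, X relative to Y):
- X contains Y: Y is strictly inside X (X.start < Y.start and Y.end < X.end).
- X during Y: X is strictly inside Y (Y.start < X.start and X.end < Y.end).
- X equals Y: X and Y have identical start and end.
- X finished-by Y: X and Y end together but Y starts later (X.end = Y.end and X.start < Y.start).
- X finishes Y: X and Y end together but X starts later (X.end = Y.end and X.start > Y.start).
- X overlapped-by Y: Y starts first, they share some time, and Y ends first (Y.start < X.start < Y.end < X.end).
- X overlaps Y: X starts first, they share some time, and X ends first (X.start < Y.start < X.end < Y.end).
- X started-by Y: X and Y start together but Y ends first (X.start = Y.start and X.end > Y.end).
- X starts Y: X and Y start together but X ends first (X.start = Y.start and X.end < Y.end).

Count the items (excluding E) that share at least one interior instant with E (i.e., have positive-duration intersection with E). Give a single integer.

Target E = [Wed 03:00, Wed 05:00].
B [Thu 01:00, Thu 22:00] → after → no.
C [Wed 23:00, Thu 06:00] → after → no.
D [Sat 13:00, Sun 23:00] → after → no.
G [Thu 13:00, Sun 07:00] → after → no.
K [Wed 03:00, Fri 11:00] → started-by → counts.
L [Thu 15:00, Sat 16:00] → after → no.
N [Tue 15:00, Wed 04:00] → overlaps → counts.
S [Thu 07:00, Fri 17:00] → after → no.
V [Tue 15:00, Wed 07:00] → contains → counts.
Total: 3.

3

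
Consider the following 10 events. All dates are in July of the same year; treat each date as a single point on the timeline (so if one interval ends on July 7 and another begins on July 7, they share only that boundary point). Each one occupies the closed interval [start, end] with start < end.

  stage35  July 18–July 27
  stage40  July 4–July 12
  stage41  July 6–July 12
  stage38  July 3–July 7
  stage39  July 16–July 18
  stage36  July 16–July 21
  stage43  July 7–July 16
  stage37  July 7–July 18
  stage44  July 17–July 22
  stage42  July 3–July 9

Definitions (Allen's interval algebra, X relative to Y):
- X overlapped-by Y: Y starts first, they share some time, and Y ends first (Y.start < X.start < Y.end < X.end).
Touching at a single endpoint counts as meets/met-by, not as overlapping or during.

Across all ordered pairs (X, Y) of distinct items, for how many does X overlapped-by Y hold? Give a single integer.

16

Checking all 90 ordered pairs for relation 'overlapped-by'; matching pairs in alphabetical order:
(stage35, stage36): stage35 overlapped-by stage36 ✓
(stage35, stage44): stage35 overlapped-by stage44 ✓
(stage36, stage37): stage36 overlapped-by stage37 ✓
(stage37, stage40): stage37 overlapped-by stage40 ✓
(stage37, stage41): stage37 overlapped-by stage41 ✓
(stage37, stage42): stage37 overlapped-by stage42 ✓
(stage40, stage38): stage40 overlapped-by stage38 ✓
(stage40, stage42): stage40 overlapped-by stage42 ✓
(stage41, stage38): stage41 overlapped-by stage38 ✓
(stage41, stage42): stage41 overlapped-by stage42 ✓
(stage43, stage40): stage43 overlapped-by stage40 ✓
(stage43, stage41): stage43 overlapped-by stage41 ✓
(stage43, stage42): stage43 overlapped-by stage42 ✓
(stage44, stage36): stage44 overlapped-by stage36 ✓
(stage44, stage37): stage44 overlapped-by stage37 ✓
(stage44, stage39): stage44 overlapped-by stage39 ✓
Count: 16.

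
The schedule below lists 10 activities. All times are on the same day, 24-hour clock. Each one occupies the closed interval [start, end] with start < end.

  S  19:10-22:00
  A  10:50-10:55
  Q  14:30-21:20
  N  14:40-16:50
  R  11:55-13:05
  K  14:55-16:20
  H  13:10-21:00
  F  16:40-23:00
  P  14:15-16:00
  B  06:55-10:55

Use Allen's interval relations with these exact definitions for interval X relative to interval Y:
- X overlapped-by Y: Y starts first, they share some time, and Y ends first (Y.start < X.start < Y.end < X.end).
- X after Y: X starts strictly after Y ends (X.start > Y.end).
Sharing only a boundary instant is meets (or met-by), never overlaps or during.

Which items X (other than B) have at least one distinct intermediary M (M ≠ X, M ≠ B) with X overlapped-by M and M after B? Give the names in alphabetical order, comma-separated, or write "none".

Target B = [06:55, 10:55].
Intermediaries M with M after B: F, H, K, N, P, Q, R, S.
Via F — items with X overlapped-by F: none.
Via H — items with X overlapped-by H: F, Q, S.
Via K — items with X overlapped-by K: none.
Via N — items with X overlapped-by N: F.
Via P — items with X overlapped-by P: K, N, Q.
Via Q — items with X overlapped-by Q: F, S.
Via R — items with X overlapped-by R: none.
Via S — items with X overlapped-by S: none.
Union: F, K, N, Q, S.

F, K, N, Q, S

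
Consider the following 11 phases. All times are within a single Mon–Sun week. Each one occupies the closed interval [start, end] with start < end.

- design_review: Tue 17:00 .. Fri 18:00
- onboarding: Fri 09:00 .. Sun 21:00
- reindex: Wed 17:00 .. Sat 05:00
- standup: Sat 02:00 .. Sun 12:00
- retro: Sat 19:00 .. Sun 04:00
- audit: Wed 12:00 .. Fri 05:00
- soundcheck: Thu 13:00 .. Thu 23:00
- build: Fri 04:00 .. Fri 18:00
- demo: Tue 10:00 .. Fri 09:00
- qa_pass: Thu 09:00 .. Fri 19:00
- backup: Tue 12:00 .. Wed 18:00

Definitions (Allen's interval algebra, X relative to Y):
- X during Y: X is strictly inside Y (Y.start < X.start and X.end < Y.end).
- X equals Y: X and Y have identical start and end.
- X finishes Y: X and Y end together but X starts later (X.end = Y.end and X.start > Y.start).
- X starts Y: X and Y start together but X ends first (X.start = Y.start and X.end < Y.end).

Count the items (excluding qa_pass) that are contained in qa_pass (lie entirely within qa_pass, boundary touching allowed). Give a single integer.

Target qa_pass = [Thu 09:00, Fri 19:00].
audit [Wed 12:00, Fri 05:00] → overlaps → no.
backup [Tue 12:00, Wed 18:00] → before → no.
build [Fri 04:00, Fri 18:00] → during → counts.
demo [Tue 10:00, Fri 09:00] → overlaps → no.
design_review [Tue 17:00, Fri 18:00] → overlaps → no.
onboarding [Fri 09:00, Sun 21:00] → overlapped-by → no.
reindex [Wed 17:00, Sat 05:00] → contains → no.
retro [Sat 19:00, Sun 04:00] → after → no.
soundcheck [Thu 13:00, Thu 23:00] → during → counts.
standup [Sat 02:00, Sun 12:00] → after → no.
Total: 2.

2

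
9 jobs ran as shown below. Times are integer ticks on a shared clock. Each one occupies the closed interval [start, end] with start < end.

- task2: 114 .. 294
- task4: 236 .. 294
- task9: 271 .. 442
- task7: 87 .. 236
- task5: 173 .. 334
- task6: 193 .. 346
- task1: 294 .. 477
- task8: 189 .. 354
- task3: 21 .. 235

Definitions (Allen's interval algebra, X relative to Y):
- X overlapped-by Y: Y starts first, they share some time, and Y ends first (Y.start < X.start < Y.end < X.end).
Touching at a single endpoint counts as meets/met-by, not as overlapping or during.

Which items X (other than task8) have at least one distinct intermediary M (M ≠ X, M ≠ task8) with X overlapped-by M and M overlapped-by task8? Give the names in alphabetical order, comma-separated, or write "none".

Target task8 = [189, 354].
Intermediaries M with M overlapped-by task8: task1, task9.
Via task1 — items with X overlapped-by task1: none.
Via task9 — items with X overlapped-by task9: task1.
Union: task1.

task1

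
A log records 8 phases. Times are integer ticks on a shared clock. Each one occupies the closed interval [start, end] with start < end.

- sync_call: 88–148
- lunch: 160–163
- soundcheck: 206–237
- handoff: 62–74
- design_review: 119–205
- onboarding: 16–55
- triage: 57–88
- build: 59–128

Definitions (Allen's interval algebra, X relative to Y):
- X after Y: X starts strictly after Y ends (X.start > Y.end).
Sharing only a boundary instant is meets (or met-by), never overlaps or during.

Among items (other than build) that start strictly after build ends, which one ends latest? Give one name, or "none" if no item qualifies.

soundcheck

Target build = [59, 128].
design_review [119, 205] → overlapped-by → excluded.
handoff [62, 74] → during → excluded.
lunch [160, 163] → after → candidate.
onboarding [16, 55] → before → excluded.
soundcheck [206, 237] → after → candidate.
sync_call [88, 148] → overlapped-by → excluded.
triage [57, 88] → overlaps → excluded.
Among candidates, latest end is 237 → soundcheck.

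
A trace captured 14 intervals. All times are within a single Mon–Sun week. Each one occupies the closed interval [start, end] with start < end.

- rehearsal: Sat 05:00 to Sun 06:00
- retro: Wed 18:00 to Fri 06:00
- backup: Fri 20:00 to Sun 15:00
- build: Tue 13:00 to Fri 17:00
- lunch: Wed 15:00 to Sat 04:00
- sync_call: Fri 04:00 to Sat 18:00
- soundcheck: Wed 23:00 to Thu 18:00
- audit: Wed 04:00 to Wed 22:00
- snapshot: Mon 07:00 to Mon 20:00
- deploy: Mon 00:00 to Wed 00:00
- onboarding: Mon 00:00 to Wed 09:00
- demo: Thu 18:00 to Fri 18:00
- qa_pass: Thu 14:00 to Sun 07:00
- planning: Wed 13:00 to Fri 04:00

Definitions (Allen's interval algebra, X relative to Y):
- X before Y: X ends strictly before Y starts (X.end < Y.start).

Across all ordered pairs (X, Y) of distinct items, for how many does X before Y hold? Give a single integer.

48

Checking all 182 ordered pairs for relation 'before'; matching pairs in alphabetical order:
(audit, backup): audit before backup ✓
(audit, demo): audit before demo ✓
(audit, qa_pass): audit before qa_pass ✓
(audit, rehearsal): audit before rehearsal ✓
(audit, soundcheck): audit before soundcheck ✓
(audit, sync_call): audit before sync_call ✓
(build, backup): build before backup ✓
(build, rehearsal): build before rehearsal ✓
(demo, backup): demo before backup ✓
(demo, rehearsal): demo before rehearsal ✓
(deploy, audit): deploy before audit ✓
(deploy, backup): deploy before backup ✓
(deploy, demo): deploy before demo ✓
(deploy, lunch): deploy before lunch ✓
(deploy, planning): deploy before planning ✓
(deploy, qa_pass): deploy before qa_pass ✓
(deploy, rehearsal): deploy before rehearsal ✓
(deploy, retro): deploy before retro ✓
(deploy, soundcheck): deploy before soundcheck ✓
(deploy, sync_call): deploy before sync_call ✓
(lunch, rehearsal): lunch before rehearsal ✓
(onboarding, backup): onboarding before backup ✓
(onboarding, demo): onboarding before demo ✓
(onboarding, lunch): onboarding before lunch ✓
... plus 24 further pairs not listed.
Count: 48.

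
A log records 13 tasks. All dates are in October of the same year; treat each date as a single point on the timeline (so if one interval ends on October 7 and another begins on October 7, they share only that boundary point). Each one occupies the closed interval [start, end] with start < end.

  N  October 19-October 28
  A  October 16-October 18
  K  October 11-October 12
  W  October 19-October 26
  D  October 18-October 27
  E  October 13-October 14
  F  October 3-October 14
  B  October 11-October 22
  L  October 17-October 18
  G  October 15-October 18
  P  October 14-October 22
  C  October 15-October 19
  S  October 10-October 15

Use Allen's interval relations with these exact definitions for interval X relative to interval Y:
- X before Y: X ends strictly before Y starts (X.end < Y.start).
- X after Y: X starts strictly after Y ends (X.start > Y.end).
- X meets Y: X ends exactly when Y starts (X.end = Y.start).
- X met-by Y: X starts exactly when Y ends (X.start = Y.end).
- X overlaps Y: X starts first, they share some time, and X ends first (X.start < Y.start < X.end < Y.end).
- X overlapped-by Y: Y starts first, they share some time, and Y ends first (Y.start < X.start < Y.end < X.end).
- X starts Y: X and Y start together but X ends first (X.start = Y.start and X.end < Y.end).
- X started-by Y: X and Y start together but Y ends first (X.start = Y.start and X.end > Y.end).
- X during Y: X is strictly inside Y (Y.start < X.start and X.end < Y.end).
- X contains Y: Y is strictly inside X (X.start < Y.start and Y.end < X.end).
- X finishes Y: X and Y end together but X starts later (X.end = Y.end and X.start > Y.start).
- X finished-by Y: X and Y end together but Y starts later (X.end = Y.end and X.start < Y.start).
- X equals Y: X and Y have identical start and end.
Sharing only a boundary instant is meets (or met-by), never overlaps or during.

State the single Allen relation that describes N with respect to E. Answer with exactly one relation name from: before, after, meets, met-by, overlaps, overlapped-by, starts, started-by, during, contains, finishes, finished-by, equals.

after

N = [October 19, October 28]; E = [October 13, October 14].
Compare endpoints: N.start > E.start, N.start > E.end, N.end > E.start, N.end > E.end.
That pattern is 'after'.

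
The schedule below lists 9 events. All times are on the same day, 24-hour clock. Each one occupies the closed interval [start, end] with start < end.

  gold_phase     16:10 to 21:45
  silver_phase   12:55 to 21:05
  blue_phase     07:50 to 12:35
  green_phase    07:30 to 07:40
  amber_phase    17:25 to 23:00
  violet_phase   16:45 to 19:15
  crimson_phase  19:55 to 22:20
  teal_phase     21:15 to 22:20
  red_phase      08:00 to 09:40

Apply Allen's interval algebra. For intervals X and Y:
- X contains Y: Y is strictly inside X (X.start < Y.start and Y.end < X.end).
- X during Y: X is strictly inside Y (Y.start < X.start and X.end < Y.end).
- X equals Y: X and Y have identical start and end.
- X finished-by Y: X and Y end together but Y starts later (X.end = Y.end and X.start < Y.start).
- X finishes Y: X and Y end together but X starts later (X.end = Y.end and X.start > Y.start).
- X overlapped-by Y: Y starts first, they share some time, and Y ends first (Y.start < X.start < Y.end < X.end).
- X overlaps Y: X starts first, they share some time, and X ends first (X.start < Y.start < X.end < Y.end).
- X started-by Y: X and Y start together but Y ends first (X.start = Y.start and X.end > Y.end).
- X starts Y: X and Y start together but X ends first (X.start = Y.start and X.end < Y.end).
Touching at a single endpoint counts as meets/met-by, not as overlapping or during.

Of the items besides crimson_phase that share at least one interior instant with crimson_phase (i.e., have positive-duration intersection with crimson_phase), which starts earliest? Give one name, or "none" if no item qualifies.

Target crimson_phase = [19:55, 22:20].
amber_phase [17:25, 23:00] → contains → candidate.
blue_phase [07:50, 12:35] → before → excluded.
gold_phase [16:10, 21:45] → overlaps → candidate.
green_phase [07:30, 07:40] → before → excluded.
red_phase [08:00, 09:40] → before → excluded.
silver_phase [12:55, 21:05] → overlaps → candidate.
teal_phase [21:15, 22:20] → finishes → candidate.
violet_phase [16:45, 19:15] → before → excluded.
Among candidates, earliest start is 12:55 → silver_phase.

silver_phase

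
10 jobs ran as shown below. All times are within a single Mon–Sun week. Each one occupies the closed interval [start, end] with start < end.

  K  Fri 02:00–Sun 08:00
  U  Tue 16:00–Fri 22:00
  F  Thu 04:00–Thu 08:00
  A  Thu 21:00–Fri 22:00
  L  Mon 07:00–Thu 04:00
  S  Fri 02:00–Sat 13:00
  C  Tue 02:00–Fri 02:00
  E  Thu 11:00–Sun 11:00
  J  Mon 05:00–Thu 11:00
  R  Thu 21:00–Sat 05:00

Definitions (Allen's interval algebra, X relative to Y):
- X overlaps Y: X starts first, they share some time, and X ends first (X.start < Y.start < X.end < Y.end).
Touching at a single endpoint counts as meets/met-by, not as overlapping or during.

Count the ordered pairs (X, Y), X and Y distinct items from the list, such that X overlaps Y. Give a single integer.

Checking all 90 ordered pairs for relation 'overlaps'; matching pairs in alphabetical order:
(A, K): A overlaps K ✓
(A, S): A overlaps S ✓
(C, A): C overlaps A ✓
(C, E): C overlaps E ✓
(C, R): C overlaps R ✓
(C, U): C overlaps U ✓
(J, C): J overlaps C ✓
(J, U): J overlaps U ✓
(L, C): L overlaps C ✓
(L, U): L overlaps U ✓
(R, K): R overlaps K ✓
(R, S): R overlaps S ✓
(U, E): U overlaps E ✓
(U, K): U overlaps K ✓
(U, R): U overlaps R ✓
(U, S): U overlaps S ✓
Count: 16.

16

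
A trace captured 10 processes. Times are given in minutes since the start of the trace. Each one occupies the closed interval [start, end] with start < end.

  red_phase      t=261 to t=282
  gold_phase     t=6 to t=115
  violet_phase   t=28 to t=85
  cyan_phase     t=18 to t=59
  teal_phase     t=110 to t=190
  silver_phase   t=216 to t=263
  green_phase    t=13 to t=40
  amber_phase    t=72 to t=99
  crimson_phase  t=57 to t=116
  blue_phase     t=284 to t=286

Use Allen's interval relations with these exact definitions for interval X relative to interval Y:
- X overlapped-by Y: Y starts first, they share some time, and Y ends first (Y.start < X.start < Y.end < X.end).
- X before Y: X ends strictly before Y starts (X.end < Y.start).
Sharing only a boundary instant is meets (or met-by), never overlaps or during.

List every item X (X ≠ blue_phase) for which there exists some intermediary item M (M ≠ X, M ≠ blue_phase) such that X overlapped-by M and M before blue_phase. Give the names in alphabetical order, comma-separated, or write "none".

amber_phase, crimson_phase, cyan_phase, red_phase, teal_phase, violet_phase

Target blue_phase = [t=284, t=286].
Intermediaries M with M before blue_phase: amber_phase, crimson_phase, cyan_phase, gold_phase, green_phase, red_phase, silver_phase, teal_phase, violet_phase.
Via amber_phase — items with X overlapped-by amber_phase: none.
Via crimson_phase — items with X overlapped-by crimson_phase: teal_phase.
Via cyan_phase — items with X overlapped-by cyan_phase: crimson_phase, violet_phase.
Via gold_phase — items with X overlapped-by gold_phase: crimson_phase, teal_phase.
Via green_phase — items with X overlapped-by green_phase: cyan_phase, violet_phase.
Via red_phase — items with X overlapped-by red_phase: none.
Via silver_phase — items with X overlapped-by silver_phase: red_phase.
Via teal_phase — items with X overlapped-by teal_phase: none.
Via violet_phase — items with X overlapped-by violet_phase: amber_phase, crimson_phase.
Union: amber_phase, crimson_phase, cyan_phase, red_phase, teal_phase, violet_phase.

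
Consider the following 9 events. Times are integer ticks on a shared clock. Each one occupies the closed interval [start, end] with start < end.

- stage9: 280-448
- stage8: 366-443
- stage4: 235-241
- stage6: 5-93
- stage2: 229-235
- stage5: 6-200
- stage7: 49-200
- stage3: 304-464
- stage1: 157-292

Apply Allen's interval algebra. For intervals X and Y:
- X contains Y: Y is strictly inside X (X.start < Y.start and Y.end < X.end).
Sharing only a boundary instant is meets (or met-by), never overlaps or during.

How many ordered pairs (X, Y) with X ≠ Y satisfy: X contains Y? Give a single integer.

Checking all 72 ordered pairs for relation 'contains'; matching pairs in alphabetical order:
(stage1, stage2): stage1 contains stage2 ✓
(stage1, stage4): stage1 contains stage4 ✓
(stage3, stage8): stage3 contains stage8 ✓
(stage9, stage8): stage9 contains stage8 ✓
Count: 4.

4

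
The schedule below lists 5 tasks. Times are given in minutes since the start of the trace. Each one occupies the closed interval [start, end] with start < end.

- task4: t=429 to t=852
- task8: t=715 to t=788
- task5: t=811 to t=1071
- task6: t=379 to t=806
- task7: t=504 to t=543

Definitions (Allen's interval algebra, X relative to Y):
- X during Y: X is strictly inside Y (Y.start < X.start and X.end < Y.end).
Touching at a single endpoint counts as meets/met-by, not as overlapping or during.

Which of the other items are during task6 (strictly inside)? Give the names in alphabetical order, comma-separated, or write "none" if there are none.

Target task6 = [t=379, t=806].
task4 [t=429, t=852] → overlapped-by → no.
task5 [t=811, t=1071] → after → no.
task7 [t=504, t=543] → during → yes.
task8 [t=715, t=788] → during → yes.
Result: task7, task8.

task7, task8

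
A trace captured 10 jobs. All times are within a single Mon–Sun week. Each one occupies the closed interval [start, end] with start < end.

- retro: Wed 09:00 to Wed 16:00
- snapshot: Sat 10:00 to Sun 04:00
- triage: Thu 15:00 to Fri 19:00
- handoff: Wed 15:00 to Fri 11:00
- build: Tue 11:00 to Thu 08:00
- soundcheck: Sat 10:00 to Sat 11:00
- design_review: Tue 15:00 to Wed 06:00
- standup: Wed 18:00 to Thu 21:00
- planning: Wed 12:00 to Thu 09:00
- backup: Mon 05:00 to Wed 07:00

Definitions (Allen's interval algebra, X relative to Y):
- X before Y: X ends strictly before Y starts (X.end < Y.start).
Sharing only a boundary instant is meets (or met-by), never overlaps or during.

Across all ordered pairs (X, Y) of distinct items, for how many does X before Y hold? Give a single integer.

Checking all 90 ordered pairs for relation 'before'; matching pairs in alphabetical order:
(backup, handoff): backup before handoff ✓
(backup, planning): backup before planning ✓
(backup, retro): backup before retro ✓
(backup, snapshot): backup before snapshot ✓
(backup, soundcheck): backup before soundcheck ✓
(backup, standup): backup before standup ✓
(backup, triage): backup before triage ✓
(build, snapshot): build before snapshot ✓
(build, soundcheck): build before soundcheck ✓
(build, triage): build before triage ✓
(design_review, handoff): design_review before handoff ✓
(design_review, planning): design_review before planning ✓
(design_review, retro): design_review before retro ✓
(design_review, snapshot): design_review before snapshot ✓
(design_review, soundcheck): design_review before soundcheck ✓
(design_review, standup): design_review before standup ✓
(design_review, triage): design_review before triage ✓
(handoff, snapshot): handoff before snapshot ✓
(handoff, soundcheck): handoff before soundcheck ✓
(planning, snapshot): planning before snapshot ✓
(planning, soundcheck): planning before soundcheck ✓
(planning, triage): planning before triage ✓
(retro, snapshot): retro before snapshot ✓
(retro, soundcheck): retro before soundcheck ✓
... plus 6 further pairs not listed.
Count: 30.

30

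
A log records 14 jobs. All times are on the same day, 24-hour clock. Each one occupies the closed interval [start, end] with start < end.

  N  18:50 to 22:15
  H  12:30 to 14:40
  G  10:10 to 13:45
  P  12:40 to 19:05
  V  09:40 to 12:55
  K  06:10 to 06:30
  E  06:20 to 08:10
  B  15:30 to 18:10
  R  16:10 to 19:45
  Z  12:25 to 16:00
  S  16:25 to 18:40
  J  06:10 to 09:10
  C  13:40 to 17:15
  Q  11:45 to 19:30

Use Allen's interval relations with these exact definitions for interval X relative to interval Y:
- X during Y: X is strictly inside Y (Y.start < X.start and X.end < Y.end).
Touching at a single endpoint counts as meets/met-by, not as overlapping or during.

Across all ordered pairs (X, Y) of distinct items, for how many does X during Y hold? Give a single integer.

12

Checking all 182 ordered pairs for relation 'during'; matching pairs in alphabetical order:
(B, P): B during P ✓
(B, Q): B during Q ✓
(C, P): C during P ✓
(C, Q): C during Q ✓
(E, J): E during J ✓
(H, Q): H during Q ✓
(H, Z): H during Z ✓
(P, Q): P during Q ✓
(S, P): S during P ✓
(S, Q): S during Q ✓
(S, R): S during R ✓
(Z, Q): Z during Q ✓
Count: 12.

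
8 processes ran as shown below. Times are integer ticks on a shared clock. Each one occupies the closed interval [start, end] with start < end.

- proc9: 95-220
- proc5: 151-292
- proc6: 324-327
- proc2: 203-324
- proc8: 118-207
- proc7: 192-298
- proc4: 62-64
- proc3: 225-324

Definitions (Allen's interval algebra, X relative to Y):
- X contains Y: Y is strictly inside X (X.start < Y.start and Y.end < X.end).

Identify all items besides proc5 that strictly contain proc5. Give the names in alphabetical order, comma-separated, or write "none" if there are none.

Target proc5 = [151, 292].
proc2 [203, 324] → overlapped-by → no.
proc3 [225, 324] → overlapped-by → no.
proc4 [62, 64] → before → no.
proc6 [324, 327] → after → no.
proc7 [192, 298] → overlapped-by → no.
proc8 [118, 207] → overlaps → no.
proc9 [95, 220] → overlaps → no.
Result: none.

none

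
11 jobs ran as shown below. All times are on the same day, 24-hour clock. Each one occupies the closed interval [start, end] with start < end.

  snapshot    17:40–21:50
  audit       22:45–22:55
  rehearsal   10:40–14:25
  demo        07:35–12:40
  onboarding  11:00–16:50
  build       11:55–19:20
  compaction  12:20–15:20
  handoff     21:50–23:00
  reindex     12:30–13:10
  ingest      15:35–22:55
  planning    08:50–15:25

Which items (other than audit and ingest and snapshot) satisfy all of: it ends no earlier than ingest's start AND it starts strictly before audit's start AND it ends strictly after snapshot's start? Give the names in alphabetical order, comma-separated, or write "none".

build, handoff

Conditions: its end is no earlier than ingest's start (X.end >= 15:35) AND its start is strictly before audit's start (X.start < 22:45) AND its end is strictly after snapshot's start (X.end > 17:40).
build: end 19:20 >= 15:35? ✓; start 11:55 < 22:45? ✓; end 19:20 > 17:40? ✓ → yes.
compaction: end 15:20 >= 15:35? ✗; start 12:20 < 22:45? ✓; end 15:20 > 17:40? ✗ → no.
demo: end 12:40 >= 15:35? ✗; start 07:35 < 22:45? ✓; end 12:40 > 17:40? ✗ → no.
handoff: end 23:00 >= 15:35? ✓; start 21:50 < 22:45? ✓; end 23:00 > 17:40? ✓ → yes.
onboarding: end 16:50 >= 15:35? ✓; start 11:00 < 22:45? ✓; end 16:50 > 17:40? ✗ → no.
planning: end 15:25 >= 15:35? ✗; start 08:50 < 22:45? ✓; end 15:25 > 17:40? ✗ → no.
rehearsal: end 14:25 >= 15:35? ✗; start 10:40 < 22:45? ✓; end 14:25 > 17:40? ✗ → no.
reindex: end 13:10 >= 15:35? ✗; start 12:30 < 22:45? ✓; end 13:10 > 17:40? ✗ → no.
Result: build, handoff.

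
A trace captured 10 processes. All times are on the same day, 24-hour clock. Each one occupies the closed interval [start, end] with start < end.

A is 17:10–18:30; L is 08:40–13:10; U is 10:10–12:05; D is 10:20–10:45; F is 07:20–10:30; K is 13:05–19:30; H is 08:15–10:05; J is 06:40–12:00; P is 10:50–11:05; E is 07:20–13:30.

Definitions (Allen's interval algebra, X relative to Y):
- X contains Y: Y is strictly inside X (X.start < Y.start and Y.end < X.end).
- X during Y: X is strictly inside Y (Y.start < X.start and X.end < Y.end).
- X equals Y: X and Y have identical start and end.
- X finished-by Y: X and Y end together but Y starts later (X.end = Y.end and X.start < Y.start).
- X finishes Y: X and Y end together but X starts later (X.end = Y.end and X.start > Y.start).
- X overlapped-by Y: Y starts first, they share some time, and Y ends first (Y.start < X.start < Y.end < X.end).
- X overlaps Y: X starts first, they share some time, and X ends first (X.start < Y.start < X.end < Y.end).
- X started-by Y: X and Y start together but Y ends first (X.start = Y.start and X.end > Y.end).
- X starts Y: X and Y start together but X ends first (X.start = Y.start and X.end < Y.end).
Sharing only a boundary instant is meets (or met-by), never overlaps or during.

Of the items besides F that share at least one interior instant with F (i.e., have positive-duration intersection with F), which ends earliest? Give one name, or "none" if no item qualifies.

Target F = [07:20, 10:30].
A [17:10, 18:30] → after → excluded.
D [10:20, 10:45] → overlapped-by → candidate.
E [07:20, 13:30] → started-by → candidate.
H [08:15, 10:05] → during → candidate.
J [06:40, 12:00] → contains → candidate.
K [13:05, 19:30] → after → excluded.
L [08:40, 13:10] → overlapped-by → candidate.
P [10:50, 11:05] → after → excluded.
U [10:10, 12:05] → overlapped-by → candidate.
Among candidates, earliest end is 10:05 → H.

H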